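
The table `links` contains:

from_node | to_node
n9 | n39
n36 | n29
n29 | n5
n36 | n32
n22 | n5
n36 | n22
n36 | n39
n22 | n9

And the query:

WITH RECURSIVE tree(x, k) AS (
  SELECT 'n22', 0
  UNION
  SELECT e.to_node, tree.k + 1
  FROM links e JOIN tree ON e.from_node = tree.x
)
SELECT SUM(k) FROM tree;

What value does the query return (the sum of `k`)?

Base: (n22, k=0).
Iteration 1: edges from {n22} -> (n5, k=1), (n9, k=1).
Iteration 2: edges from {n5,n9} -> (n39, k=2).
Iteration 3: no outgoing edges from {n39}; recursion stops.
SUM(k) = 0 + 1 + 1 + 2 = 4.

4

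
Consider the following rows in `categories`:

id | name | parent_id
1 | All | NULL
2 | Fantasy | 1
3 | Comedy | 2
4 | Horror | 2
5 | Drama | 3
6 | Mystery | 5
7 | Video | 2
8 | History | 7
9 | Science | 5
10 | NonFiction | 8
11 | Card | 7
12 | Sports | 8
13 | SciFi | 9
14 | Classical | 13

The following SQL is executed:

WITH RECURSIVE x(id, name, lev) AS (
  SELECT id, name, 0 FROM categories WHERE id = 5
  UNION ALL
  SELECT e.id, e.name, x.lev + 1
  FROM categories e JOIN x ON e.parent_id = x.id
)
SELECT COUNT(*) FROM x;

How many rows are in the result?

Base: id=5 (Drama) at lev 0.
Iteration 1: rows with parent_id in {5} -> Mystery (id 6, lev 1), Science (id 9, lev 1).
Iteration 2: rows with parent_id in {6,9} -> SciFi (id 13, lev 2).
Iteration 3: rows with parent_id in {13} -> Classical (id 14, lev 3).
Iteration 4: no rows with parent_id in {14}; recursion stops.
Total rows emitted: 5.

5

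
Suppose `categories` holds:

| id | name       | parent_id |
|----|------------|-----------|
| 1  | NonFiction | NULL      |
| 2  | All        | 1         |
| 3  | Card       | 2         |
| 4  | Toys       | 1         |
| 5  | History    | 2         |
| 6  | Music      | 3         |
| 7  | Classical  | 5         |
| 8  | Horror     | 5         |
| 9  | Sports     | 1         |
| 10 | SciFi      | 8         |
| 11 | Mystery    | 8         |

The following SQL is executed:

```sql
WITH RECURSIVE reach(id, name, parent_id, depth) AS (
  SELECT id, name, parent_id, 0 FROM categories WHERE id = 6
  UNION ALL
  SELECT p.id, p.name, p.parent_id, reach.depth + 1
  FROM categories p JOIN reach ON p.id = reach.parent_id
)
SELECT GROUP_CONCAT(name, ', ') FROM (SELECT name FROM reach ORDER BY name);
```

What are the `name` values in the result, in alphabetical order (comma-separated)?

Base: id=6 (Music), parent_id=3, depth 0.
Iteration 1: join on id=3 -> Card (id 3, parent_id=2, depth 1).
Iteration 2: join on id=2 -> All (id 2, parent_id=1, depth 2).
Iteration 3: join on id=1 -> NonFiction (id 1, parent_id=NULL, depth 3).
Iteration 4: parent_id is NULL; no match; recursion stops.

All, Card, Music, NonFiction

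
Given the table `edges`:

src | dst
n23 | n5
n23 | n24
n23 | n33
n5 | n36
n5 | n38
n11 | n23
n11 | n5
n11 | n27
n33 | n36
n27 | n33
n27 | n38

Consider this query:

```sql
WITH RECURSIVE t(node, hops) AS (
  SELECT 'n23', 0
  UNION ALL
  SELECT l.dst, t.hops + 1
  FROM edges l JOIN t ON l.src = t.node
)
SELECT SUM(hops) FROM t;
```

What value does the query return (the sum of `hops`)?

Base: (n23, hops=0).
Iteration 1: edges from {n23} -> (n24, hops=1), (n33, hops=1), (n5, hops=1).
Iteration 2: edges from {n24,n33,n5} -> (n36, hops=2) x2, (n38, hops=2). [UNION ALL keeps all 3 new rows, including repeats]
Iteration 3: no outgoing edges from {n36,n38}; recursion stops.
SUM(hops) = 0 + 1 + 1 + 1 + 2 + 2 + 2 = 9.

9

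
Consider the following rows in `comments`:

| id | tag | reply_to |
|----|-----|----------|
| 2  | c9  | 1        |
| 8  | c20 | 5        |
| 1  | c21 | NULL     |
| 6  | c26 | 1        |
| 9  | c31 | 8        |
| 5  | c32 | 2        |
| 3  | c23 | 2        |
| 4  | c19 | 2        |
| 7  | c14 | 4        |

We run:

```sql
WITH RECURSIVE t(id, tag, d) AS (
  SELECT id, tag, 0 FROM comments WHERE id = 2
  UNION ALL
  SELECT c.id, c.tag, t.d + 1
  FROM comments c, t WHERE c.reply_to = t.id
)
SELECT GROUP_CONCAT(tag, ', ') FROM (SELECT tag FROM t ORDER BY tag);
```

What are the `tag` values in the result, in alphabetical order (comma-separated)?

Base: id=2 (c9) at d 0.
Iteration 1: rows with reply_to in {2} -> c23 (id 3, d 1), c19 (id 4, d 1), c32 (id 5, d 1).
Iteration 2: rows with reply_to in {3,4,5} -> c14 (id 7, d 2), c20 (id 8, d 2).
Iteration 3: rows with reply_to in {7,8} -> c31 (id 9, d 3).
Iteration 4: no rows with reply_to in {9}; recursion stops.

c14, c19, c20, c23, c31, c32, c9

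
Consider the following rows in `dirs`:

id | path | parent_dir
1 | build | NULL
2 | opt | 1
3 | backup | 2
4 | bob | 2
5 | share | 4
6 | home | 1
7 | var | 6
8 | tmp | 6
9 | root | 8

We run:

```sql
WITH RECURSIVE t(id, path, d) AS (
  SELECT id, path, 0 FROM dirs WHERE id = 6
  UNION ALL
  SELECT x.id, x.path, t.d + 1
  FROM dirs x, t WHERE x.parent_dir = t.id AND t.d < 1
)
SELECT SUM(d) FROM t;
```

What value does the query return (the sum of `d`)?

2

Base: id=6 (home) at d 0.
Iteration 1: rows with parent_dir in {6} -> var (id 7, d 1), tmp (id 8, d 1).
Iteration 2: d < 1 fails for all current rows; recursion stops.
SUM(d) = 0 + 1 + 1 = 2.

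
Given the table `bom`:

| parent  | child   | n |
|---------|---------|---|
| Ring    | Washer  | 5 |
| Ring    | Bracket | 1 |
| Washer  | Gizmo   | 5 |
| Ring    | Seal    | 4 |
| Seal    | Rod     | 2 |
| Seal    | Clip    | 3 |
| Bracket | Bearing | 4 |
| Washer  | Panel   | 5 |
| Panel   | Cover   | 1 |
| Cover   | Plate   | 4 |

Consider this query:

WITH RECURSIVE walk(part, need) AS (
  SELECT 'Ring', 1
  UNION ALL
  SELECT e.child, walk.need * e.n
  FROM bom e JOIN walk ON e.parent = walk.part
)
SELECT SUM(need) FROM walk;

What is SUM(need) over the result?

Base: (Ring, need=1).
Iteration 1: components of {Ring} -> Bracket = 1*1 = 1, Seal = 1*4 = 4, Washer = 1*5 = 5.
Iteration 2: components of {Bracket,Seal,Washer} -> Bearing = 1*4 = 4, Clip = 4*3 = 12, Gizmo = 5*5 = 25, Panel = 5*5 = 25, Rod = 4*2 = 8.
Iteration 3: components of {Bearing,Clip,Gizmo,Panel,Rod} -> Cover = 25*1 = 25.
Iteration 4: components of {Cover} -> Plate = 25*4 = 100.
Iteration 5: no further components; recursion stops.
SUM(need) = 1 + 5 + 1 + 4 + 25 + 25 + 4 + 8 + 12 + 25 + 100 = 210.

210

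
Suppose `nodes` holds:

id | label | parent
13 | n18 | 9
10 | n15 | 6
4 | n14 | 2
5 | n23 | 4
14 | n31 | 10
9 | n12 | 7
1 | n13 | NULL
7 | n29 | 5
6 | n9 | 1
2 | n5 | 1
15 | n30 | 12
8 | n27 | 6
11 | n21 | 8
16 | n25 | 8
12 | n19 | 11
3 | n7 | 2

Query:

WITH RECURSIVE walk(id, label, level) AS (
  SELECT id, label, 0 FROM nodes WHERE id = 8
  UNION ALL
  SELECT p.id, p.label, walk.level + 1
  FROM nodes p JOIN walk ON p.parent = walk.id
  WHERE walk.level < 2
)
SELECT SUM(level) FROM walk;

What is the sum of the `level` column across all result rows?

4

Base: id=8 (n27) at level 0.
Iteration 1: rows with parent in {8} -> n21 (id 11, level 1), n25 (id 16, level 1).
Iteration 2: rows with parent in {11,16} -> n19 (id 12, level 2).
Iteration 3: level < 2 fails for all current rows; recursion stops.
SUM(level) = 0 + 1 + 1 + 2 = 4.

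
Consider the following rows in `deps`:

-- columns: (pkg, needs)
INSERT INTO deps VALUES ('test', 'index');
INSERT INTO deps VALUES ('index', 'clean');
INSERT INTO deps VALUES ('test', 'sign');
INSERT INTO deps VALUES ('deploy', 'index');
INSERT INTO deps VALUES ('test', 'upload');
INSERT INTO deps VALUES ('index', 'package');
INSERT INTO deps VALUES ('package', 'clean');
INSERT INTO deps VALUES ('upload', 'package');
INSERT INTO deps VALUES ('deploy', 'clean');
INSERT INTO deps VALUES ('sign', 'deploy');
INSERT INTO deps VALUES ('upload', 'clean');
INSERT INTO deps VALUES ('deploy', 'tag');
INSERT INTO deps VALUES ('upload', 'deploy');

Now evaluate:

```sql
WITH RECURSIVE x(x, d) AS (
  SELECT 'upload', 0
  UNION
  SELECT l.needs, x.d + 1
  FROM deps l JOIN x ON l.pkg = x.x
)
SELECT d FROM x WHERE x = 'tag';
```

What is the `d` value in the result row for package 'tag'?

2

Base: (upload, d=0).
Iteration 1: edges from {upload} -> (clean, d=1), (deploy, d=1), (package, d=1).
Iteration 2: edges from {clean,deploy,package} -> (clean, d=2), (index, d=2), (tag, d=2). [UNION drops 1 duplicate row(s)]
Iteration 3: edges from {clean,index,tag} -> (clean, d=3), (package, d=3).
Iteration 4: edges from {clean,package} -> (clean, d=4).
Iteration 5: no outgoing edges from {clean}; recursion stops.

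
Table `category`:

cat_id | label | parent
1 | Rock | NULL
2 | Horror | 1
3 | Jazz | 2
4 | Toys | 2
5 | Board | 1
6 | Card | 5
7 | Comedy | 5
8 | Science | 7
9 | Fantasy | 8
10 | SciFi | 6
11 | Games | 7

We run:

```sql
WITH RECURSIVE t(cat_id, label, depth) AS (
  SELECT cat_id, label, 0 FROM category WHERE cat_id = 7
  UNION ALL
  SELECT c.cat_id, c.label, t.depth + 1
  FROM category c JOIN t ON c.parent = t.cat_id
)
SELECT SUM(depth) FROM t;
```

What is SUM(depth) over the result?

4

Base: cat_id=7 (Comedy) at depth 0.
Iteration 1: rows with parent in {7} -> Science (id 8, depth 1), Games (id 11, depth 1).
Iteration 2: rows with parent in {8,11} -> Fantasy (id 9, depth 2).
Iteration 3: no rows with parent in {9}; recursion stops.
SUM(depth) = 0 + 1 + 1 + 2 = 4.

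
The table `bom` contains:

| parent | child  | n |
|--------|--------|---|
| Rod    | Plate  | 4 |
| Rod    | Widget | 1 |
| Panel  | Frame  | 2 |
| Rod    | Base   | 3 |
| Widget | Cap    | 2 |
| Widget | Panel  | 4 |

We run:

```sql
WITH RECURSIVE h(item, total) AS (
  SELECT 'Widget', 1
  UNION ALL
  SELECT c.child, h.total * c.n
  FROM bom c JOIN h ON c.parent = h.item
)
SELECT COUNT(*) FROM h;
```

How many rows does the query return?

Base: (Widget, total=1).
Iteration 1: components of {Widget} -> Cap = 1*2 = 2, Panel = 1*4 = 4.
Iteration 2: components of {Cap,Panel} -> Frame = 4*2 = 8.
Iteration 3: no further components; recursion stops.
Total rows emitted: 4.

4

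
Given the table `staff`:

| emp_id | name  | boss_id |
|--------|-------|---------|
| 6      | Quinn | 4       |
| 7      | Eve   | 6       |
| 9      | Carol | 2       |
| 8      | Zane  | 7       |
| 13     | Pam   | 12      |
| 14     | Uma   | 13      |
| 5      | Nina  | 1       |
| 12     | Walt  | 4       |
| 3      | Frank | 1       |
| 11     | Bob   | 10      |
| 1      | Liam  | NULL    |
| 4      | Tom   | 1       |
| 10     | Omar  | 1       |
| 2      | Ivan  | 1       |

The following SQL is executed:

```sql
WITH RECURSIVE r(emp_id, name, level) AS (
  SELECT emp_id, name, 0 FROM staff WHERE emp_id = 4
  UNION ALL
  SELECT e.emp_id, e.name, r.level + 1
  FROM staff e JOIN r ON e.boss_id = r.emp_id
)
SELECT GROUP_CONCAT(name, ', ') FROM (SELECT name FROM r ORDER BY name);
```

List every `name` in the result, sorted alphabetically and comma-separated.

Eve, Pam, Quinn, Tom, Uma, Walt, Zane

Base: emp_id=4 (Tom) at level 0.
Iteration 1: rows with boss_id in {4} -> Quinn (id 6, level 1), Walt (id 12, level 1).
Iteration 2: rows with boss_id in {6,12} -> Eve (id 7, level 2), Pam (id 13, level 2).
Iteration 3: rows with boss_id in {7,13} -> Zane (id 8, level 3), Uma (id 14, level 3).
Iteration 4: no rows with boss_id in {8,14}; recursion stops.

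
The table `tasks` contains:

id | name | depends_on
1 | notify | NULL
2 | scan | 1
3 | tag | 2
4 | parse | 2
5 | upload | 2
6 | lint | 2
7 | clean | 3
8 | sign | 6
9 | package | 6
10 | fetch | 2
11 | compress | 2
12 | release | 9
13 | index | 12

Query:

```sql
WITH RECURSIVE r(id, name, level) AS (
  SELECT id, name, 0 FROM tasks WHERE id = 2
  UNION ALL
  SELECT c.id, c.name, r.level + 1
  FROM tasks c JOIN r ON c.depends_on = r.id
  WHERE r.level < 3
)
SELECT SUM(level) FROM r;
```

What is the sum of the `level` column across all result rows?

15

Base: id=2 (scan) at level 0.
Iteration 1: rows with depends_on in {2} -> tag (id 3, level 1), parse (id 4, level 1), upload (id 5, level 1), lint (id 6, level 1), fetch (id 10, level 1), compress (id 11, level 1).
Iteration 2: rows with depends_on in {3,4,5,6,10,11} -> clean (id 7, level 2), sign (id 8, level 2), package (id 9, level 2).
Iteration 3: rows with depends_on in {7,8,9} -> release (id 12, level 3).
Iteration 4: level < 3 fails for all current rows; recursion stops.
SUM(level) = 0 + 1 + 1 + 1 + 1 + 1 + 1 + 2 + 2 + 2 + 3 = 15.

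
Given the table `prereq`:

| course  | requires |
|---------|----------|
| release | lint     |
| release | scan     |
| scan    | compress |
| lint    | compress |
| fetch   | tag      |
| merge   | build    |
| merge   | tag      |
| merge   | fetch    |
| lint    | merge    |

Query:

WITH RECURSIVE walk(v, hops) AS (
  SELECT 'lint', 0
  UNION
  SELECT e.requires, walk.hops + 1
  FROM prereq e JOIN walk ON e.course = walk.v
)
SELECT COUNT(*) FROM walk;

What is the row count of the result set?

7

Base: (lint, hops=0).
Iteration 1: edges from {lint} -> (compress, hops=1), (merge, hops=1).
Iteration 2: edges from {compress,merge} -> (build, hops=2), (fetch, hops=2), (tag, hops=2).
Iteration 3: edges from {build,fetch,tag} -> (tag, hops=3).
Iteration 4: no outgoing edges from {tag}; recursion stops.
Total rows emitted: 7.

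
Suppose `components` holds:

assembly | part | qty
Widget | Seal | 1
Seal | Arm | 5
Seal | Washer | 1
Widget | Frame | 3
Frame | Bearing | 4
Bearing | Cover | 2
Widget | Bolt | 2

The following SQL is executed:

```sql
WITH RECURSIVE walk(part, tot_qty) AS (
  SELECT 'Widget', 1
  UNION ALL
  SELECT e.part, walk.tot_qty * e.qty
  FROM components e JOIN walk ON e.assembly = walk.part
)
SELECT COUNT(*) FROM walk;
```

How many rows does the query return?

8

Base: (Widget, tot_qty=1).
Iteration 1: components of {Widget} -> Bolt = 1*2 = 2, Frame = 1*3 = 3, Seal = 1*1 = 1.
Iteration 2: components of {Bolt,Frame,Seal} -> Arm = 1*5 = 5, Bearing = 3*4 = 12, Washer = 1*1 = 1.
Iteration 3: components of {Arm,Bearing,Washer} -> Cover = 12*2 = 24.
Iteration 4: no further components; recursion stops.
Total rows emitted: 8.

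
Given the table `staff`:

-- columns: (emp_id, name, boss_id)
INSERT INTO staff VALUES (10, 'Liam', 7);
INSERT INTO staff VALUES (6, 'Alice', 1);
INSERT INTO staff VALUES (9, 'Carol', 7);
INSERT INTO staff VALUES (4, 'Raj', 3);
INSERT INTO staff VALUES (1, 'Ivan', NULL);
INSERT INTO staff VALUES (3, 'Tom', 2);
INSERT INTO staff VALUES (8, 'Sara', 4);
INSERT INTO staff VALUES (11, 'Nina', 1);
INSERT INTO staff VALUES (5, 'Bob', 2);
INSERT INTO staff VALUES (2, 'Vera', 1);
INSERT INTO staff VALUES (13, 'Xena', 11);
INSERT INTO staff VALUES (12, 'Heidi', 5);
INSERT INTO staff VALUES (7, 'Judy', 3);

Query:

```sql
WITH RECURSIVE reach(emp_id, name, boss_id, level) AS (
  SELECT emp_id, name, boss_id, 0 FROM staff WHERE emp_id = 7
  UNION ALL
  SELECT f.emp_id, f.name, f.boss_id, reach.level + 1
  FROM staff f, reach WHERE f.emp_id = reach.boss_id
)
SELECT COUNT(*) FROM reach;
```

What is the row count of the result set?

Base: emp_id=7 (Judy), boss_id=3, level 0.
Iteration 1: join on emp_id=3 -> Tom (id 3, boss_id=2, level 1).
Iteration 2: join on emp_id=2 -> Vera (id 2, boss_id=1, level 2).
Iteration 3: join on emp_id=1 -> Ivan (id 1, boss_id=NULL, level 3).
Iteration 4: boss_id is NULL; no match; recursion stops.
Total rows emitted: 4.

4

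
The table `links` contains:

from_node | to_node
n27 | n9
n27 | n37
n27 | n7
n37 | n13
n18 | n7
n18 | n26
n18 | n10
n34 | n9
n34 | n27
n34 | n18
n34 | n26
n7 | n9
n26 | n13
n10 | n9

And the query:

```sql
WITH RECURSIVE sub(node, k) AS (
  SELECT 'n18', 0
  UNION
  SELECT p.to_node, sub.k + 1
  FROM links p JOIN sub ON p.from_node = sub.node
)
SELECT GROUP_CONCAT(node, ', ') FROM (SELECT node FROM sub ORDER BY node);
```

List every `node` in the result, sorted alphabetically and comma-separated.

n10, n13, n18, n26, n7, n9

Base: (n18, k=0).
Iteration 1: edges from {n18} -> (n10, k=1), (n26, k=1), (n7, k=1).
Iteration 2: edges from {n10,n26,n7} -> (n13, k=2), (n9, k=2). [UNION drops 1 duplicate row(s)]
Iteration 3: no outgoing edges from {n13,n9}; recursion stops.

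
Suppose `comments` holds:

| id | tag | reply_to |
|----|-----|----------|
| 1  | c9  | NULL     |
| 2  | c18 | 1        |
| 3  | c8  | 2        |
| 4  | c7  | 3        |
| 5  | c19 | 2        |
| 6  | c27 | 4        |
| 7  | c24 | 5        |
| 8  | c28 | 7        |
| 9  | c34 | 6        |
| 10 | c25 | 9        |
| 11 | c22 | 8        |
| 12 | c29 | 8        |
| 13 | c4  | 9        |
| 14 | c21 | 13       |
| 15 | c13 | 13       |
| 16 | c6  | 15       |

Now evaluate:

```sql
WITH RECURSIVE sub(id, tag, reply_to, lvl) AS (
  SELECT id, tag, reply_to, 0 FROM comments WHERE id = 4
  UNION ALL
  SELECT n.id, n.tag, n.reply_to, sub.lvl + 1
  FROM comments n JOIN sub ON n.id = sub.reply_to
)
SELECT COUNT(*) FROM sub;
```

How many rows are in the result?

4

Base: id=4 (c7), reply_to=3, lvl 0.
Iteration 1: join on id=3 -> c8 (id 3, reply_to=2, lvl 1).
Iteration 2: join on id=2 -> c18 (id 2, reply_to=1, lvl 2).
Iteration 3: join on id=1 -> c9 (id 1, reply_to=NULL, lvl 3).
Iteration 4: reply_to is NULL; no match; recursion stops.
Total rows emitted: 4.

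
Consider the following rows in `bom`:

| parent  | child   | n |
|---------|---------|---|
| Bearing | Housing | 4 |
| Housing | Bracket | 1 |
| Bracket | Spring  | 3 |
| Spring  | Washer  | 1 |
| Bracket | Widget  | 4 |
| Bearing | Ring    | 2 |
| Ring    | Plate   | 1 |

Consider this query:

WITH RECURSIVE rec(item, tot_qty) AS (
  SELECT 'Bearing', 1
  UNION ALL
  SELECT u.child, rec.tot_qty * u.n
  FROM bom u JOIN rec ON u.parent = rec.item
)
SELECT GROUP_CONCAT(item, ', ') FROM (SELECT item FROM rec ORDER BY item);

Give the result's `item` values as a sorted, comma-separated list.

Bearing, Bracket, Housing, Plate, Ring, Spring, Washer, Widget

Base: (Bearing, tot_qty=1).
Iteration 1: components of {Bearing} -> Housing = 1*4 = 4, Ring = 1*2 = 2.
Iteration 2: components of {Housing,Ring} -> Bracket = 4*1 = 4, Plate = 2*1 = 2.
Iteration 3: components of {Bracket,Plate} -> Spring = 4*3 = 12, Widget = 4*4 = 16.
Iteration 4: components of {Spring,Widget} -> Washer = 12*1 = 12.
Iteration 5: no further components; recursion stops.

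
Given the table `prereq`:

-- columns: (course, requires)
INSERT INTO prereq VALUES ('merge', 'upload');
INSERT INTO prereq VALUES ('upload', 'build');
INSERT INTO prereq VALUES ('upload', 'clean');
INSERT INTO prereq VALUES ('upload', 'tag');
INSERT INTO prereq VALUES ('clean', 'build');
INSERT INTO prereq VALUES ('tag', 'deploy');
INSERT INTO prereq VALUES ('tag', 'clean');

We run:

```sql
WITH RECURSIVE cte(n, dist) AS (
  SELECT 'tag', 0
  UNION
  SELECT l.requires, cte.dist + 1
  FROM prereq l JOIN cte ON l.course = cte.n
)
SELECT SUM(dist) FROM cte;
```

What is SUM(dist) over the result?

Base: (tag, dist=0).
Iteration 1: edges from {tag} -> (clean, dist=1), (deploy, dist=1).
Iteration 2: edges from {clean,deploy} -> (build, dist=2).
Iteration 3: no outgoing edges from {build}; recursion stops.
SUM(dist) = 0 + 1 + 1 + 2 = 4.

4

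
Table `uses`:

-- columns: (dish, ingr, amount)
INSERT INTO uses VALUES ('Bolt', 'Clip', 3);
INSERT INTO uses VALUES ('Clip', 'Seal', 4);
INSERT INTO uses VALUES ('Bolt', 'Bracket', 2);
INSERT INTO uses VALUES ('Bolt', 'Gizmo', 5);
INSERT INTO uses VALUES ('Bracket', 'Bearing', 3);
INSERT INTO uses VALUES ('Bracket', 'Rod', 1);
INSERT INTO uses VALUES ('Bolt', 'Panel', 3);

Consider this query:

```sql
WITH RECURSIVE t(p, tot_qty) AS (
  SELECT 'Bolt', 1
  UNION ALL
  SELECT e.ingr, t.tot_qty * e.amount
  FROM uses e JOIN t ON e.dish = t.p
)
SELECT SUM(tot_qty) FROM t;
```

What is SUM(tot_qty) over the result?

Base: (Bolt, tot_qty=1).
Iteration 1: components of {Bolt} -> Bracket = 1*2 = 2, Clip = 1*3 = 3, Gizmo = 1*5 = 5, Panel = 1*3 = 3.
Iteration 2: components of {Bracket,Clip,Gizmo,Panel} -> Bearing = 2*3 = 6, Rod = 2*1 = 2, Seal = 3*4 = 12.
Iteration 3: no further components; recursion stops.
SUM(tot_qty) = 1 + 3 + 2 + 5 + 3 + 12 + 6 + 2 = 34.

34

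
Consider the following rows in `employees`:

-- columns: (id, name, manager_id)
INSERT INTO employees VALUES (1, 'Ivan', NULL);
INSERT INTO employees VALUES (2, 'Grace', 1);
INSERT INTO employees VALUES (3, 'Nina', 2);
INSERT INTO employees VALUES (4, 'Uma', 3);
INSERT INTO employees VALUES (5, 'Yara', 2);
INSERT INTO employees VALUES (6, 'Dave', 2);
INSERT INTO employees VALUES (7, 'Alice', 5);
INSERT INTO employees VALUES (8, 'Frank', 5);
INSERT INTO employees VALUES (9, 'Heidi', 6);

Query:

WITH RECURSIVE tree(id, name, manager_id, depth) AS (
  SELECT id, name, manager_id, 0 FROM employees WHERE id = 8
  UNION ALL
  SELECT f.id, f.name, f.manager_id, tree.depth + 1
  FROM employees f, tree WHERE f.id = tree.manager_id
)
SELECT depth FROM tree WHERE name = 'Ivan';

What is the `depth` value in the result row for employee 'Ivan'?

3

Base: id=8 (Frank), manager_id=5, depth 0.
Iteration 1: join on id=5 -> Yara (id 5, manager_id=2, depth 1).
Iteration 2: join on id=2 -> Grace (id 2, manager_id=1, depth 2).
Iteration 3: join on id=1 -> Ivan (id 1, manager_id=NULL, depth 3).
Iteration 4: manager_id is NULL; no match; recursion stops.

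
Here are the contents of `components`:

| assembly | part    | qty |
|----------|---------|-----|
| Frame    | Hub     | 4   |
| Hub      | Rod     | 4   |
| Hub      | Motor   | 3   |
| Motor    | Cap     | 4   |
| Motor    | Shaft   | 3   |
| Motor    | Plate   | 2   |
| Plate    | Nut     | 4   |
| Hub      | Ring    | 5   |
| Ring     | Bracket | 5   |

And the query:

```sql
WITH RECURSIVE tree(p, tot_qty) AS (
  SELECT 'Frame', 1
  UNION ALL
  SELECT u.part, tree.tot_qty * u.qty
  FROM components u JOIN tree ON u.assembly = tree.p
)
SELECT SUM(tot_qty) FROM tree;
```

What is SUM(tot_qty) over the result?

Base: (Frame, tot_qty=1).
Iteration 1: components of {Frame} -> Hub = 1*4 = 4.
Iteration 2: components of {Hub} -> Motor = 4*3 = 12, Ring = 4*5 = 20, Rod = 4*4 = 16.
Iteration 3: components of {Motor,Ring,Rod} -> Bracket = 20*5 = 100, Cap = 12*4 = 48, Plate = 12*2 = 24, Shaft = 12*3 = 36.
Iteration 4: components of {Bracket,Cap,Plate,Shaft} -> Nut = 24*4 = 96.
Iteration 5: no further components; recursion stops.
SUM(tot_qty) = 1 + 4 + 16 + 12 + 20 + 48 + 36 + 24 + 100 + 96 = 357.

357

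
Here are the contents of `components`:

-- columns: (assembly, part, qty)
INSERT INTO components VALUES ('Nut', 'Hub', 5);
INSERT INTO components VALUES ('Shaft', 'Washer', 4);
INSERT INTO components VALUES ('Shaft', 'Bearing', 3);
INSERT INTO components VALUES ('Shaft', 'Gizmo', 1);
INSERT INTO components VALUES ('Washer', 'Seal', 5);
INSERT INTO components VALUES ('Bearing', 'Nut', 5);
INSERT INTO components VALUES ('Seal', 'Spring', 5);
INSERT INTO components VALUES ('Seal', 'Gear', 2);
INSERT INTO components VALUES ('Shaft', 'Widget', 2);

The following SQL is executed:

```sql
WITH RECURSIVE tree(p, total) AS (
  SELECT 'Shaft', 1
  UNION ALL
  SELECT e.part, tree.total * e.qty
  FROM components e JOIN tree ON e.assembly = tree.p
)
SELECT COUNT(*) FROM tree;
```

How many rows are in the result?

Base: (Shaft, total=1).
Iteration 1: components of {Shaft} -> Bearing = 1*3 = 3, Gizmo = 1*1 = 1, Washer = 1*4 = 4, Widget = 1*2 = 2.
Iteration 2: components of {Bearing,Gizmo,Washer,Widget} -> Nut = 3*5 = 15, Seal = 4*5 = 20.
Iteration 3: components of {Nut,Seal} -> Gear = 20*2 = 40, Hub = 15*5 = 75, Spring = 20*5 = 100.
Iteration 4: no further components; recursion stops.
Total rows emitted: 10.

10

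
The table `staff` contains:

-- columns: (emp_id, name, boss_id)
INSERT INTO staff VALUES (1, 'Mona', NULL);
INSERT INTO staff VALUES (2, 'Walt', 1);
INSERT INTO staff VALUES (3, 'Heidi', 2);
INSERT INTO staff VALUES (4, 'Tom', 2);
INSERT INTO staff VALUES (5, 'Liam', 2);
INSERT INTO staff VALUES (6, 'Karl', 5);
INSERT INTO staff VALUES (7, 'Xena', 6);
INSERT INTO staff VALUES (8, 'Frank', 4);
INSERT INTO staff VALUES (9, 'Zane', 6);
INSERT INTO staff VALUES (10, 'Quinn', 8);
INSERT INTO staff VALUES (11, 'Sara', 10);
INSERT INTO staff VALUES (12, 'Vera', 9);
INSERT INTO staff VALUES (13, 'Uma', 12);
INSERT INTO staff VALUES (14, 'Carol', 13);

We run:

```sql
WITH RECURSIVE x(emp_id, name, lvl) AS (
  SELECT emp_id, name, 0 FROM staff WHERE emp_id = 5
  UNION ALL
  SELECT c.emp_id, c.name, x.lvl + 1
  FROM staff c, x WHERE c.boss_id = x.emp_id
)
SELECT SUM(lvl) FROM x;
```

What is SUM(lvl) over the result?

17

Base: emp_id=5 (Liam) at lvl 0.
Iteration 1: rows with boss_id in {5} -> Karl (id 6, lvl 1).
Iteration 2: rows with boss_id in {6} -> Xena (id 7, lvl 2), Zane (id 9, lvl 2).
Iteration 3: rows with boss_id in {7,9} -> Vera (id 12, lvl 3).
Iteration 4: rows with boss_id in {12} -> Uma (id 13, lvl 4).
Iteration 5: rows with boss_id in {13} -> Carol (id 14, lvl 5).
Iteration 6: no rows with boss_id in {14}; recursion stops.
SUM(lvl) = 0 + 1 + 2 + 2 + 3 + 4 + 5 = 17.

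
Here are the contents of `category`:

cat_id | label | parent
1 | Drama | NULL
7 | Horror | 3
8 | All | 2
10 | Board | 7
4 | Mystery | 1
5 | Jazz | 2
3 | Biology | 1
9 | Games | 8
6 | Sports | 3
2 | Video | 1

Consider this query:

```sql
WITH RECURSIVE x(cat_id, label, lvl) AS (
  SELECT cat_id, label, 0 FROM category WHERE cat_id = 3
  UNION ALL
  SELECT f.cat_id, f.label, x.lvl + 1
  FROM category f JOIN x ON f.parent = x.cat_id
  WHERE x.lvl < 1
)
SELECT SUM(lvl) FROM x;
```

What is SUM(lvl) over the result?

Base: cat_id=3 (Biology) at lvl 0.
Iteration 1: rows with parent in {3} -> Sports (id 6, lvl 1), Horror (id 7, lvl 1).
Iteration 2: lvl < 1 fails for all current rows; recursion stops.
SUM(lvl) = 0 + 1 + 1 = 2.

2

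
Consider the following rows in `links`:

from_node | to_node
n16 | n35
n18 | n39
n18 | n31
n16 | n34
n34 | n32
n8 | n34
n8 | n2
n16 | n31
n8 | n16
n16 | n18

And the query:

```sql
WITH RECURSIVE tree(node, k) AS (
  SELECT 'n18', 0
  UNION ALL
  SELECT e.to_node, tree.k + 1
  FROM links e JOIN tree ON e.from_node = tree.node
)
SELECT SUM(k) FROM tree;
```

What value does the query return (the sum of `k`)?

Base: (n18, k=0).
Iteration 1: edges from {n18} -> (n31, k=1), (n39, k=1).
Iteration 2: no outgoing edges from {n31,n39}; recursion stops.
SUM(k) = 0 + 1 + 1 = 2.

2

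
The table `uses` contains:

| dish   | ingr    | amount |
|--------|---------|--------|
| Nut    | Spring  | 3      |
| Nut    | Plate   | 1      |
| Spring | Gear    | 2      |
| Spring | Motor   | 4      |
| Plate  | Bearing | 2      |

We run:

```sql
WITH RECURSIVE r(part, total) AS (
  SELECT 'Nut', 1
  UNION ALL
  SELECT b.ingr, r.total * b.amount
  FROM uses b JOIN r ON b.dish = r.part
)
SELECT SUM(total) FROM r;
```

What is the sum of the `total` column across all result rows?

Base: (Nut, total=1).
Iteration 1: components of {Nut} -> Plate = 1*1 = 1, Spring = 1*3 = 3.
Iteration 2: components of {Plate,Spring} -> Bearing = 1*2 = 2, Gear = 3*2 = 6, Motor = 3*4 = 12.
Iteration 3: no further components; recursion stops.
SUM(total) = 1 + 3 + 1 + 6 + 12 + 2 = 25.

25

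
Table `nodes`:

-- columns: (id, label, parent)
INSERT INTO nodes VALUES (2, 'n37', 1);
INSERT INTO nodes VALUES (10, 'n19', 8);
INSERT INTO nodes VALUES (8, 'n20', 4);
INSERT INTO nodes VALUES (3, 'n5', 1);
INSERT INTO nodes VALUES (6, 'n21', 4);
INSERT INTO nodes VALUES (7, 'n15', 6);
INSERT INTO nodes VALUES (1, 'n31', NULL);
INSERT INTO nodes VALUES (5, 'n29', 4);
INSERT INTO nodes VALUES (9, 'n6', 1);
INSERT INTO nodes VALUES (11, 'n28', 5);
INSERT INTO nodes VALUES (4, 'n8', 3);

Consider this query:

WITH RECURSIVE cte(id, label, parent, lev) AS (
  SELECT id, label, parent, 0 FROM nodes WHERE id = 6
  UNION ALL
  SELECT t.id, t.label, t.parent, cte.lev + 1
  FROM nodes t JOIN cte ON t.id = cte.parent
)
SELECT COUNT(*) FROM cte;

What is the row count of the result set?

4

Base: id=6 (n21), parent=4, lev 0.
Iteration 1: join on id=4 -> n8 (id 4, parent=3, lev 1).
Iteration 2: join on id=3 -> n5 (id 3, parent=1, lev 2).
Iteration 3: join on id=1 -> n31 (id 1, parent=NULL, lev 3).
Iteration 4: parent is NULL; no match; recursion stops.
Total rows emitted: 4.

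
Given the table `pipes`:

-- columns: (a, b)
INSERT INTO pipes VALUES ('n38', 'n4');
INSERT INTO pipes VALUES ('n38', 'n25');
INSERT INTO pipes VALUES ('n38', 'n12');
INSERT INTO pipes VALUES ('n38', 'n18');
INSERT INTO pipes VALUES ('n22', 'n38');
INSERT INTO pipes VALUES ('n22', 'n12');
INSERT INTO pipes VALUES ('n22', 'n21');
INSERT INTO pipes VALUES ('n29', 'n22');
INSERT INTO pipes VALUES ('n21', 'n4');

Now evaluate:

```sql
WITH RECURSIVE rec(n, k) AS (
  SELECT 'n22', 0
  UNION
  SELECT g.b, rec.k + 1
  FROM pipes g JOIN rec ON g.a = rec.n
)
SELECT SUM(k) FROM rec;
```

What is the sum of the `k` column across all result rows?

Base: (n22, k=0).
Iteration 1: edges from {n22} -> (n12, k=1), (n21, k=1), (n38, k=1).
Iteration 2: edges from {n12,n21,n38} -> (n12, k=2), (n18, k=2), (n25, k=2), (n4, k=2). [UNION drops 1 duplicate row(s)]
Iteration 3: no outgoing edges from {n12,n18,n25,n4}; recursion stops.
SUM(k) = 0 + 1 + 1 + 1 + 2 + 2 + 2 + 2 = 11.

11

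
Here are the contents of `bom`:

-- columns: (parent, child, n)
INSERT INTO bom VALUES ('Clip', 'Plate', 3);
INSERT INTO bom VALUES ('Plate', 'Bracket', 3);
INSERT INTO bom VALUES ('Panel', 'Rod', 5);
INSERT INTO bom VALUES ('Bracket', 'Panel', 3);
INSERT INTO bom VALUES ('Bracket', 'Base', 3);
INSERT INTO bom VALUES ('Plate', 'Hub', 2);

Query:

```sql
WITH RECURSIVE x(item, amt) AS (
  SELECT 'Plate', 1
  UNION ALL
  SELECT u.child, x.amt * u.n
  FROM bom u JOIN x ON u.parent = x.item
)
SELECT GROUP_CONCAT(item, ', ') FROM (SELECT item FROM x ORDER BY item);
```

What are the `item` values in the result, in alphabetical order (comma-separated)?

Base: (Plate, amt=1).
Iteration 1: components of {Plate} -> Bracket = 1*3 = 3, Hub = 1*2 = 2.
Iteration 2: components of {Bracket,Hub} -> Base = 3*3 = 9, Panel = 3*3 = 9.
Iteration 3: components of {Base,Panel} -> Rod = 9*5 = 45.
Iteration 4: no further components; recursion stops.

Base, Bracket, Hub, Panel, Plate, Rod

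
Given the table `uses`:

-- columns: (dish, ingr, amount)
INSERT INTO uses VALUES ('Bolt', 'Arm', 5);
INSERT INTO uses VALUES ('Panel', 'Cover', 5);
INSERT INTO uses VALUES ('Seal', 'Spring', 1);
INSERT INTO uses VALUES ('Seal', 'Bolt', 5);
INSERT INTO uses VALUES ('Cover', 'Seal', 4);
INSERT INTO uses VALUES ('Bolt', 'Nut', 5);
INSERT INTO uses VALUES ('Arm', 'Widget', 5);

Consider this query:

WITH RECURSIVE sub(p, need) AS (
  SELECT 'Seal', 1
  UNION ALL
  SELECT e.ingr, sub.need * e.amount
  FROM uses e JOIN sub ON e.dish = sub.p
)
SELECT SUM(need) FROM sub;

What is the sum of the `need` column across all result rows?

Base: (Seal, need=1).
Iteration 1: components of {Seal} -> Bolt = 1*5 = 5, Spring = 1*1 = 1.
Iteration 2: components of {Bolt,Spring} -> Arm = 5*5 = 25, Nut = 5*5 = 25.
Iteration 3: components of {Arm,Nut} -> Widget = 25*5 = 125.
Iteration 4: no further components; recursion stops.
SUM(need) = 1 + 1 + 5 + 25 + 25 + 125 = 182.

182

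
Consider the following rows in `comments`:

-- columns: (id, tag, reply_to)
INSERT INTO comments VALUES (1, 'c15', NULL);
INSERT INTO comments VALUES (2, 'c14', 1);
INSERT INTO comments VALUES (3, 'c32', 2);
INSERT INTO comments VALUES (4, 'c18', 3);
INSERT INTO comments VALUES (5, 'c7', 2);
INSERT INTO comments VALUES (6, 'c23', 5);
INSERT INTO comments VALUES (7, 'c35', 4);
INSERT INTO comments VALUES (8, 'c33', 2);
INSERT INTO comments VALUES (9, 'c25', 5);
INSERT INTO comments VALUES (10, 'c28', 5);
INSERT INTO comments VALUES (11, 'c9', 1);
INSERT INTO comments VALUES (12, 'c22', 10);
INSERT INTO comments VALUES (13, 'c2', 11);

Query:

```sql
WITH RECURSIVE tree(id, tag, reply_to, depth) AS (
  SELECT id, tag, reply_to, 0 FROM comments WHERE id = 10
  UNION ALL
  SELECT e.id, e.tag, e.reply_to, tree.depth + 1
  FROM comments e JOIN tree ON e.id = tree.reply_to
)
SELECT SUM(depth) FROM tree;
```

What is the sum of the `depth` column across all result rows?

6

Base: id=10 (c28), reply_to=5, depth 0.
Iteration 1: join on id=5 -> c7 (id 5, reply_to=2, depth 1).
Iteration 2: join on id=2 -> c14 (id 2, reply_to=1, depth 2).
Iteration 3: join on id=1 -> c15 (id 1, reply_to=NULL, depth 3).
Iteration 4: reply_to is NULL; no match; recursion stops.
SUM(depth) = 0 + 1 + 2 + 3 = 6.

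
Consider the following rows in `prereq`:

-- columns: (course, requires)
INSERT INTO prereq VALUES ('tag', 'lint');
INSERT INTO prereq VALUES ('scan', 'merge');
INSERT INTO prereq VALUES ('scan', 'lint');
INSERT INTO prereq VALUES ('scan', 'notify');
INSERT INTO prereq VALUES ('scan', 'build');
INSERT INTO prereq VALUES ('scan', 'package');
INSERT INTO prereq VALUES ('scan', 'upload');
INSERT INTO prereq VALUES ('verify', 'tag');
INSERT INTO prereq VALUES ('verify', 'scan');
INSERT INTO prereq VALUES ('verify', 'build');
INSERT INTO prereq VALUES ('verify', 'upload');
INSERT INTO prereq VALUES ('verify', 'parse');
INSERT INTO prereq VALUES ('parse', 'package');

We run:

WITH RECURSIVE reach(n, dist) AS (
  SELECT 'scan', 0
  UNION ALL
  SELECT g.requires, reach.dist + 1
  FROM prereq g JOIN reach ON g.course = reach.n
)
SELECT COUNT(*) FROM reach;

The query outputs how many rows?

7

Base: (scan, dist=0).
Iteration 1: edges from {scan} -> (build, dist=1), (lint, dist=1), (merge, dist=1), (notify, dist=1), (package, dist=1), (upload, dist=1).
Iteration 2: no outgoing edges from {build,lint,merge,notify,package,upload}; recursion stops.
Total rows emitted: 7.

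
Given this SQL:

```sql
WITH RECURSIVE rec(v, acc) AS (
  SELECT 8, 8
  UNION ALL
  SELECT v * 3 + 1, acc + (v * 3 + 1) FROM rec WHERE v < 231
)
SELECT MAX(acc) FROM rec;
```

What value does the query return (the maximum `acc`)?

Base: v=8, acc=8.
Iteration 1: 8 < 231 holds -> v = 8 * 3 + 1 = 25, acc = 8 + 25 = 33.
Iteration 2: 25 < 231 holds -> v = 25 * 3 + 1 = 76, acc = 33 + 76 = 109.
Iteration 3: 76 < 231 holds -> v = 76 * 3 + 1 = 229, acc = 109 + 229 = 338.
Iteration 4: 229 < 231 holds -> v = 229 * 3 + 1 = 688, acc = 338 + 688 = 1026.
Iteration 5: 688 < 231 fails; recursion stops.
acc values: 8, 33, 109, 338, 1026; the maximum is 1026.

1026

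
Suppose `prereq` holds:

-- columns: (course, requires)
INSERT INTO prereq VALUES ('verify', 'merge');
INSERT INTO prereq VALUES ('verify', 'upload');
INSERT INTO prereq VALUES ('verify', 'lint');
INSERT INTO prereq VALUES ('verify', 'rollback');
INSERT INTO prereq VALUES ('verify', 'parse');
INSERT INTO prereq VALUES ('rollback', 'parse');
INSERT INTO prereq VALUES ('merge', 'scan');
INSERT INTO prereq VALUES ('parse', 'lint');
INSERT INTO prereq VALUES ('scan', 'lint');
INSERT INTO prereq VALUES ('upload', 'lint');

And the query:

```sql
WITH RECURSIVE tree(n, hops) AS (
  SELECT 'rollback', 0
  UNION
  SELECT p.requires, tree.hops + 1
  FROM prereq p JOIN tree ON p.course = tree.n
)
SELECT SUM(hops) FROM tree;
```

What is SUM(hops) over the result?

3

Base: (rollback, hops=0).
Iteration 1: edges from {rollback} -> (parse, hops=1).
Iteration 2: edges from {parse} -> (lint, hops=2).
Iteration 3: no outgoing edges from {lint}; recursion stops.
SUM(hops) = 0 + 1 + 2 = 3.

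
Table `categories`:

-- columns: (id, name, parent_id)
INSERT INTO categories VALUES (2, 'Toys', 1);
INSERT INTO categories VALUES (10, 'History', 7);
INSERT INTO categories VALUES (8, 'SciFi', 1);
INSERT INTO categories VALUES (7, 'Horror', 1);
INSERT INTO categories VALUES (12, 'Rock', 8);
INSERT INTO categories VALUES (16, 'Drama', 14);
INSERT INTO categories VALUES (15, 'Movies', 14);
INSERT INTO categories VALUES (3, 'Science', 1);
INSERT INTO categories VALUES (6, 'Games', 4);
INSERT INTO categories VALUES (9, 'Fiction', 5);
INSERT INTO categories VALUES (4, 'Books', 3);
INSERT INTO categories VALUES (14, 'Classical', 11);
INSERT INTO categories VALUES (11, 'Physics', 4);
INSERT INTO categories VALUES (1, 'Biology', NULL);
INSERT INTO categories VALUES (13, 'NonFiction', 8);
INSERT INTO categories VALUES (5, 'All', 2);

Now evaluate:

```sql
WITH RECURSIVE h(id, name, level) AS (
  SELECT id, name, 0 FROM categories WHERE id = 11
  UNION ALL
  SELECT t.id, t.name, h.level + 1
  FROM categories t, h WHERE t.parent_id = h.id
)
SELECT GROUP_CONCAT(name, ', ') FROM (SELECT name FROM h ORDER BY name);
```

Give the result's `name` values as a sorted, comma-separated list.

Classical, Drama, Movies, Physics

Base: id=11 (Physics) at level 0.
Iteration 1: rows with parent_id in {11} -> Classical (id 14, level 1).
Iteration 2: rows with parent_id in {14} -> Movies (id 15, level 2), Drama (id 16, level 2).
Iteration 3: no rows with parent_id in {15,16}; recursion stops.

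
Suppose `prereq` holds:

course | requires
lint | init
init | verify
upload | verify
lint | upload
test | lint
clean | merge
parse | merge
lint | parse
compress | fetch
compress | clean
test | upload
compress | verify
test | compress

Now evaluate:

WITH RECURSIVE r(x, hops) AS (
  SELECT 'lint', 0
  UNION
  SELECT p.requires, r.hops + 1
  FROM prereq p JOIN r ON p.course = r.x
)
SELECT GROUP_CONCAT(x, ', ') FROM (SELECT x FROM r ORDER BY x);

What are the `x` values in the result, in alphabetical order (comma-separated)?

Base: (lint, hops=0).
Iteration 1: edges from {lint} -> (init, hops=1), (parse, hops=1), (upload, hops=1).
Iteration 2: edges from {init,parse,upload} -> (merge, hops=2), (verify, hops=2). [UNION drops 1 duplicate row(s)]
Iteration 3: no outgoing edges from {merge,verify}; recursion stops.

init, lint, merge, parse, upload, verify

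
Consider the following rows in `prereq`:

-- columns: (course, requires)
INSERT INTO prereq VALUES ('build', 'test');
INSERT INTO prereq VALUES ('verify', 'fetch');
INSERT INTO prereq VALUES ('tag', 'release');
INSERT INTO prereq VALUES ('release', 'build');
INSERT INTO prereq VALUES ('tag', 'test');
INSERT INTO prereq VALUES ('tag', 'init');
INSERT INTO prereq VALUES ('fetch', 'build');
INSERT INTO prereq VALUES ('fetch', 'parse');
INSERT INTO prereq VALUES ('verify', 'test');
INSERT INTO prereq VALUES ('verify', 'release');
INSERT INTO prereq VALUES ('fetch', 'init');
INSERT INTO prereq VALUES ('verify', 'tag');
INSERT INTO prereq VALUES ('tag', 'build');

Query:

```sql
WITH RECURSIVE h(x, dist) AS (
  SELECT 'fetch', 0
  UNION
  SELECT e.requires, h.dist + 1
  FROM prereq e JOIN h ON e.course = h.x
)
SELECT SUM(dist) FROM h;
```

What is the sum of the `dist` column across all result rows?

5

Base: (fetch, dist=0).
Iteration 1: edges from {fetch} -> (build, dist=1), (init, dist=1), (parse, dist=1).
Iteration 2: edges from {build,init,parse} -> (test, dist=2).
Iteration 3: no outgoing edges from {test}; recursion stops.
SUM(dist) = 0 + 1 + 1 + 1 + 2 = 5.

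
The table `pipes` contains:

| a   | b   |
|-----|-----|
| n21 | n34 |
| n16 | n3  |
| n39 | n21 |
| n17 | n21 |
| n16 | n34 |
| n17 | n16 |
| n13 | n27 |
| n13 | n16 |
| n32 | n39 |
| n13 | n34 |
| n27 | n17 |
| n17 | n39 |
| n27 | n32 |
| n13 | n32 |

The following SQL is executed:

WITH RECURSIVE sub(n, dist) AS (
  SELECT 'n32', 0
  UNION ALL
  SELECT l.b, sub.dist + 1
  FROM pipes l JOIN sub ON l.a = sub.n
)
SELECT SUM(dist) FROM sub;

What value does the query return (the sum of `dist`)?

Base: (n32, dist=0).
Iteration 1: edges from {n32} -> (n39, dist=1).
Iteration 2: edges from {n39} -> (n21, dist=2).
Iteration 3: edges from {n21} -> (n34, dist=3).
Iteration 4: no outgoing edges from {n34}; recursion stops.
SUM(dist) = 0 + 1 + 2 + 3 = 6.

6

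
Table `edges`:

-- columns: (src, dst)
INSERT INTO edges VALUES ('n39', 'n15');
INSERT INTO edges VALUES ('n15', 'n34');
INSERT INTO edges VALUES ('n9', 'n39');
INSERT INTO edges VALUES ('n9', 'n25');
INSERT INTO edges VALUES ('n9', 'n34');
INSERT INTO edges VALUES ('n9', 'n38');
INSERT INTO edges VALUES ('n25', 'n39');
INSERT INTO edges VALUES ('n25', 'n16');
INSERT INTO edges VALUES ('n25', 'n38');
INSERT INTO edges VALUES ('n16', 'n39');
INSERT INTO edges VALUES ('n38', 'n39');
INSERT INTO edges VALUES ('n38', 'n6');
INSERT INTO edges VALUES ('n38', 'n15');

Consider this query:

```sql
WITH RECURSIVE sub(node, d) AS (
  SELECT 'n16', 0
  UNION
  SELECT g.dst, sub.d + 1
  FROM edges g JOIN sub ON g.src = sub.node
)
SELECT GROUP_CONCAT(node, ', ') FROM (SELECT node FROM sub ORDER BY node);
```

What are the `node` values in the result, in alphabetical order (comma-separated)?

Base: (n16, d=0).
Iteration 1: edges from {n16} -> (n39, d=1).
Iteration 2: edges from {n39} -> (n15, d=2).
Iteration 3: edges from {n15} -> (n34, d=3).
Iteration 4: no outgoing edges from {n34}; recursion stops.

n15, n16, n34, n39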